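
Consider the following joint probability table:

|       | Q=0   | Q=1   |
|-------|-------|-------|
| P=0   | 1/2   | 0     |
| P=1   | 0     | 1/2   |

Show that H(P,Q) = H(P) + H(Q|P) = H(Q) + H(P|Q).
Marginal P(P) (row sums):
  P(P=0) = 1/2 + 0 = 1/2
  P(P=1) = 0 + 1/2 = 1/2
Marginal P(Q) (column sums):
  P(Q=0) = 1/2 + 0 = 1/2
  P(Q=1) = 0 + 1/2 = 1/2

Decomposition 1: H(P) + H(Q|P)
H(P) = -[(1/2)·log₂(1/2) + (1/2)·log₂(1/2)]
  = 0.5000 + 0.5000
  = 1.0000 bits
H(Q|P) = -Σ P(P,Q)·log₂ P(Q|P), where P(Q|P) = P(P,Q) / P(P)
  (cells with P(P,Q) = 0 contribute 0)
  (P=0,Q=0): P(Q|P) = (1/2)/(1/2) = 1;  -(1/2)·log₂(1) = 0.0000
  (P=1,Q=1): P(Q|P) = (1/2)/(1/2) = 1;  -(1/2)·log₂(1) = 0.0000
H(Q|P) = 0.0000 + 0.0000
  = 0.0000 bits
H(P) + H(Q|P) = 1.0000 + 0.0000 = 1.0000 bits

Decomposition 2: H(Q) + H(P|Q)
H(Q) = -[(1/2)·log₂(1/2) + (1/2)·log₂(1/2)]
  = 0.5000 + 0.5000
  = 1.0000 bits
H(P|Q) = -Σ P(P,Q)·log₂ P(P|Q), where P(P|Q) = P(P,Q) / P(Q)
  (cells with P(P,Q) = 0 contribute 0)
  (P=0,Q=0): P(P|Q) = (1/2)/(1/2) = 1;  -(1/2)·log₂(1) = 0.0000
  (P=1,Q=1): P(P|Q) = (1/2)/(1/2) = 1;  -(1/2)·log₂(1) = 0.0000
H(P|Q) = 0.0000 + 0.0000
  = 0.0000 bits
H(Q) + H(P|Q) = 1.0000 + 0.0000 = 1.0000 bits

Direct computation of the joint entropy:
H(P,Q) = -[(1/2)·log₂(1/2) + (1/2)·log₂(1/2)]
  = 0.5000 + 0.5000
  = 1.0000 bits

All three agree: H(P,Q) = 1.0000 bits ✓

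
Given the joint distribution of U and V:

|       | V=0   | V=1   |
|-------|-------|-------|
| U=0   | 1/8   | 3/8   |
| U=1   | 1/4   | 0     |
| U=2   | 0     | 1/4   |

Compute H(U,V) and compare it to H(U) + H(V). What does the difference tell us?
Marginal P(U) (row sums):
  P(U=0) = 1/8 + 3/8 = 1/2
  P(U=1) = 1/4 + 0 = 1/4
  P(U=2) = 0 + 1/4 = 1/4
Marginal P(V) (column sums):
  P(V=0) = 1/8 + 1/4 + 0 = 3/8
  P(V=1) = 3/8 + 0 + 1/4 = 5/8

H(U,V) = -[(1/8)·log₂(1/8) + (3/8)·log₂(3/8) + (1/4)·log₂(1/4) + (1/4)·log₂(1/4)]
  = 0.3750 + 0.5306 + 0.5000 + 0.5000
  = 1.9056 bits
H(U) = -[(1/2)·log₂(1/2) + (1/4)·log₂(1/4) + (1/4)·log₂(1/4)]
  = 0.5000 + 0.5000 + 0.5000
  = 1.5000 bits
H(V) = -[(3/8)·log₂(3/8) + (5/8)·log₂(5/8)]
  = 0.5306 + 0.4238
  = 0.9544 bits

H(U) + H(V) = 1.5000 + 0.9544 = 2.4544 bits
Difference: H(U) + H(V) - H(U,V) = 2.4544 - 1.9056 = 0.5488 bits = I(U;V)

The difference is the mutual information; it is positive here, so U and V are dependent (knowing one reduces uncertainty about the other by 0.5488 bits).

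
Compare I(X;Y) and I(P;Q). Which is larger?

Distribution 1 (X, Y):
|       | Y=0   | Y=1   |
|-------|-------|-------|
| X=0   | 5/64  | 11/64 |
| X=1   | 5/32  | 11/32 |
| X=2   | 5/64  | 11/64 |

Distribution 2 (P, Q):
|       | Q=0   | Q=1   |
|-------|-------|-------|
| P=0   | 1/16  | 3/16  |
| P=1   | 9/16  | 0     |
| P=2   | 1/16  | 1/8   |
Distribution 1 (X, Y):
Marginal P(X) (row sums):
  P(X=0) = 5/64 + 11/64 = 1/4
  P(X=1) = 5/32 + 11/32 = 1/2
  P(X=2) = 5/64 + 11/64 = 1/4
Marginal P(Y) (column sums):
  P(Y=0) = 5/64 + 5/32 + 5/64 = 5/16
  P(Y=1) = 11/64 + 11/32 + 11/64 = 11/16

H(X) = -[(1/4)·log₂(1/4) + (1/2)·log₂(1/2) + (1/4)·log₂(1/4)]
  = 0.5000 + 0.5000 + 0.5000
  = 1.5000 bits
H(Y) = -[(5/16)·log₂(5/16) + (11/16)·log₂(11/16)]
  = 0.5244 + 0.3716
  = 0.8960 bits
H(X,Y) = -[(5/64)·log₂(5/64) + (11/64)·log₂(11/64) + (5/32)·log₂(5/32) + (11/32)·log₂(11/32) + (5/64)·log₂(5/64) + (11/64)·log₂(11/64)]
  = 0.2873 + 0.4367 + 0.4184 + 0.5296 + 0.2873 + 0.4367
  = 2.3960 bits

I(X;Y) = H(X) + H(Y) - H(X,Y)
  = 1.5000 + 0.8960 - 2.3960
  = 0.0000 bits

Distribution 2 (P, Q):
Marginal P(P) (row sums):
  P(P=0) = 1/16 + 3/16 = 1/4
  P(P=1) = 9/16 + 0 = 9/16
  P(P=2) = 1/16 + 1/8 = 3/16
Marginal P(Q) (column sums):
  P(Q=0) = 1/16 + 9/16 + 1/16 = 11/16
  P(Q=1) = 3/16 + 0 + 1/8 = 5/16

H(P) = -[(1/4)·log₂(1/4) + (9/16)·log₂(9/16) + (3/16)·log₂(3/16)]
  = 0.5000 + 0.4669 + 0.4528
  = 1.4197 bits
H(Q) = -[(11/16)·log₂(11/16) + (5/16)·log₂(5/16)]
  = 0.3716 + 0.5244
  = 0.8960 bits
H(P,Q) = -[(1/16)·log₂(1/16) + (3/16)·log₂(3/16) + (9/16)·log₂(9/16) + (1/16)·log₂(1/16) + (1/8)·log₂(1/8)]
  = 0.2500 + 0.4528 + 0.4669 + 0.2500 + 0.3750
  = 1.7947 bits

I(P;Q) = H(P) + H(Q) - H(P,Q)
  = 1.4197 + 0.8960 - 1.7947
  = 0.5210 bits

I(P;Q) = 0.5210 bits > I(X;Y) = 0.0000 bits, so (P, Q) has the higher mutual information (stronger dependence).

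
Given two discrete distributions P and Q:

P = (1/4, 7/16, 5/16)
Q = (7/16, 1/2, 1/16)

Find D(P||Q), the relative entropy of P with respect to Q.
D(P||Q) = Σ P(i) log₂(P(i)/Q(i))
  i=0: (1/4) × log₂((1/4)/(7/16)) = (1/4) × log₂(4/7) = -0.2018
  i=1: (7/16) × log₂((7/16)/(1/2)) = (7/16) × log₂(7/8) = -0.0843
  i=2: (5/16) × log₂((5/16)/(1/16)) = (5/16) × log₂(5) = 0.7256
D(P||Q) = -0.2018 - 0.0843 + 0.7256
  = 0.4395 bits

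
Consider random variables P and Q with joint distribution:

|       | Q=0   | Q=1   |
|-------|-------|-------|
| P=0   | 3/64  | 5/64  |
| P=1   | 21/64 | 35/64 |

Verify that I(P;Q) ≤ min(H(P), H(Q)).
Marginal P(P) (row sums):
  P(P=0) = 3/64 + 5/64 = 1/8
  P(P=1) = 21/64 + 35/64 = 7/8
Marginal P(Q) (column sums):
  P(Q=0) = 3/64 + 21/64 = 3/8
  P(Q=1) = 5/64 + 35/64 = 5/8

H(P) = -[(1/8)·log₂(1/8) + (7/8)·log₂(7/8)]
  = 0.3750 + 0.1686
  = 0.5436 bits
H(Q) = -[(3/8)·log₂(3/8) + (5/8)·log₂(5/8)]
  = 0.5306 + 0.4238
  = 0.9544 bits
H(P,Q) = -[(3/64)·log₂(3/64) + (5/64)·log₂(5/64) + (21/64)·log₂(21/64) + (35/64)·log₂(35/64)]
  = 0.2070 + 0.2873 + 0.5275 + 0.4762
  = 1.4980 bits

I(P;Q) = H(P) + H(Q) - H(P,Q)
  = 0.5436 + 0.9544 - 1.4980
  = 0.0000 bits

min(H(P), H(Q)) = min(0.5436, 0.9544) = 0.5436 bits
Since 0.0000 ≤ 0.5436, the bound is satisfied ✓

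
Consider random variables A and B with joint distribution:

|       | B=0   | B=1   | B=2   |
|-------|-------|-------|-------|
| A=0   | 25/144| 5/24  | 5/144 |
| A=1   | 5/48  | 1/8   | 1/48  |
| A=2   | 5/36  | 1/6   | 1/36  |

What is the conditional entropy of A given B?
Marginal P(B) (column sums):
  P(B=0) = 25/144 + 5/48 + 5/36 = 5/12
  P(B=1) = 5/24 + 1/8 + 1/6 = 1/2
  P(B=2) = 5/144 + 1/48 + 1/36 = 1/12

H(A|B) = -Σ P(A,B)·log₂ P(A|B), where P(A|B) = P(A,B) / P(B)
  (A=0,B=0): P(A|B) = (25/144)/(5/12) = 5/12;  -(25/144)·log₂(5/12) = 0.2193
  (A=0,B=1): P(A|B) = (5/24)/(1/2) = 5/12;  -(5/24)·log₂(5/12) = 0.2631
  (A=0,B=2): P(A|B) = (5/144)/(1/12) = 5/12;  -(5/144)·log₂(5/12) = 0.0439
  (A=1,B=0): P(A|B) = (5/48)/(5/12) = 1/4;  -(5/48)·log₂(1/4) = 0.2083
  (A=1,B=1): P(A|B) = (1/8)/(1/2) = 1/4;  -(1/8)·log₂(1/4) = 0.2500
  (A=1,B=2): P(A|B) = (1/48)/(1/12) = 1/4;  -(1/48)·log₂(1/4) = 0.0417
  (A=2,B=0): P(A|B) = (5/36)/(5/12) = 1/3;  -(5/36)·log₂(1/3) = 0.2201
  (A=2,B=1): P(A|B) = (1/6)/(1/2) = 1/3;  -(1/6)·log₂(1/3) = 0.2642
  (A=2,B=2): P(A|B) = (1/36)/(1/12) = 1/3;  -(1/36)·log₂(1/3) = 0.0440
H(A|B) = 0.2193 + 0.2631 + 0.0439 + 0.2083 + 0.2500 + 0.0417 + 0.2201 + 0.2642 + 0.0440
  = 1.5546 bits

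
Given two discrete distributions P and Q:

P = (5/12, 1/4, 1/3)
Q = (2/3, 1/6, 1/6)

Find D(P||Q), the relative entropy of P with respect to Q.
D(P||Q) = Σ P(i) log₂(P(i)/Q(i))
  i=0: (5/12) × log₂((5/12)/(2/3)) = (5/12) × log₂(5/8) = -0.2825
  i=1: (1/4) × log₂((1/4)/(1/6)) = (1/4) × log₂(3/2) = 0.1462
  i=2: (1/3) × log₂((1/3)/(1/6)) = (1/3) × log₂(2) = 0.3333
D(P||Q) = -0.2825 + 0.1462 + 0.3333
  = 0.1970 bits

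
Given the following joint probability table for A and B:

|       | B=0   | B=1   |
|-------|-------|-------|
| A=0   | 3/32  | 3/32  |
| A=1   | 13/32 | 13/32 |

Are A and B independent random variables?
Marginal P(A) (row sums):
  P(A=0) = 3/32 + 3/32 = 3/16
  P(A=1) = 13/32 + 13/32 = 13/16
Marginal P(B) (column sums):
  P(B=0) = 3/32 + 13/32 = 1/2
  P(B=1) = 3/32 + 13/32 = 1/2

A and B are independent iff P(A=i,B=j) = P(A=i)·P(B=j) for every cell.
  P(A=0)·P(B=0) = 3/16 × 1/2 = 3/32 = P(A=0,B=0) ✓
  P(A=0)·P(B=1) = 3/16 × 1/2 = 3/32 = P(A=0,B=1) ✓
  P(A=1)·P(B=0) = 13/16 × 1/2 = 13/32 = P(A=1,B=0) ✓
  P(A=1)·P(B=1) = 13/16 × 1/2 = 13/32 = P(A=1,B=1) ✓

Yes, A and B are independent: every cell factors, so I(A;B) = 0 bits.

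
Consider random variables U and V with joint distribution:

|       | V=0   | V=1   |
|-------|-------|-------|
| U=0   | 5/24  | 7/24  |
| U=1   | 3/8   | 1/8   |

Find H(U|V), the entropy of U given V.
Marginal P(V) (column sums):
  P(V=0) = 5/24 + 3/8 = 7/12
  P(V=1) = 7/24 + 1/8 = 5/12

H(U|V) = -Σ P(U,V)·log₂ P(U|V), where P(U|V) = P(U,V) / P(V)
  (U=0,V=0): P(U|V) = (5/24)/(7/12) = 5/14;  -(5/24)·log₂(5/14) = 0.3095
  (U=0,V=1): P(U|V) = (7/24)/(5/12) = 7/10;  -(7/24)·log₂(7/10) = 0.1501
  (U=1,V=0): P(U|V) = (3/8)/(7/12) = 9/14;  -(3/8)·log₂(9/14) = 0.2390
  (U=1,V=1): P(U|V) = (1/8)/(5/12) = 3/10;  -(1/8)·log₂(3/10) = 0.2171
H(U|V) = 0.3095 + 0.1501 + 0.2390 + 0.2171
  = 0.9157 bits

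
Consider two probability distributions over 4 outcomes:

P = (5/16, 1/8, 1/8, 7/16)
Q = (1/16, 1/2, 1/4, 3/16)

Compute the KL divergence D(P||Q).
D(P||Q) = Σ P(i) log₂(P(i)/Q(i))
  i=0: (5/16) × log₂((5/16)/(1/16)) = (5/16) × log₂(5) = 0.7256
  i=1: (1/8) × log₂((1/8)/(1/2)) = (1/8) × log₂(1/4) = -0.2500
  i=2: (1/8) × log₂((1/8)/(1/4)) = (1/8) × log₂(1/2) = -0.1250
  i=3: (7/16) × log₂((7/16)/(3/16)) = (7/16) × log₂(7/3) = 0.5348
D(P||Q) = 0.7256 - 0.2500 - 0.1250 + 0.5348
  = 0.8854 bits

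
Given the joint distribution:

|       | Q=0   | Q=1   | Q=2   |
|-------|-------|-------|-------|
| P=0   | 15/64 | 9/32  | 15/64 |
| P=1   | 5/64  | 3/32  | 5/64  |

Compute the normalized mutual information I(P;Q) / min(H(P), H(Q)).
Marginal P(P) (row sums):
  P(P=0) = 15/64 + 9/32 + 15/64 = 3/4
  P(P=1) = 5/64 + 3/32 + 5/64 = 1/4
Marginal P(Q) (column sums):
  P(Q=0) = 15/64 + 5/64 = 5/16
  P(Q=1) = 9/32 + 3/32 = 3/8
  P(Q=2) = 15/64 + 5/64 = 5/16

H(P) = -[(3/4)·log₂(3/4) + (1/4)·log₂(1/4)]
  = 0.3113 + 0.5000
  = 0.8113 bits
H(Q) = -[(5/16)·log₂(5/16) + (3/8)·log₂(3/8) + (5/16)·log₂(5/16)]
  = 0.5244 + 0.5306 + 0.5244
  = 1.5794 bits
H(P,Q) = -[(15/64)·log₂(15/64) + (9/32)·log₂(9/32) + (15/64)·log₂(15/64) + (5/64)·log₂(5/64) + (3/32)·log₂(3/32) + (5/64)·log₂(5/64)]
  = 0.4906 + 0.5147 + 0.4906 + 0.2873 + 0.3202 + 0.2873
  = 2.3907 bits

I(P;Q) = H(P) + H(Q) - H(P,Q)
  = 0.8113 + 1.5794 - 2.3907
  = 0.0000 bits

min(H(P), H(Q)) = min(0.8113, 1.5794) = 0.8113 bits
Normalized MI = 0.0000 / 0.8113 = 0.0000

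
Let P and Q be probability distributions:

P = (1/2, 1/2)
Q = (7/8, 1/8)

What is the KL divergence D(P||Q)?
D(P||Q) = Σ P(i) log₂(P(i)/Q(i))
  i=0: (1/2) × log₂((1/2)/(7/8)) = (1/2) × log₂(4/7) = -0.4037
  i=1: (1/2) × log₂((1/2)/(1/8)) = (1/2) × log₂(4) = 1.0000
D(P||Q) = -0.4037 + 1.0000
  = 0.5963 bits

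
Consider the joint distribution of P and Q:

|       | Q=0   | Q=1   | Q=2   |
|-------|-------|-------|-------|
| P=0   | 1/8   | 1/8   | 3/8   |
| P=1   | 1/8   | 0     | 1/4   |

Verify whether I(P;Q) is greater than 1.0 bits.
Marginal P(P) (row sums):
  P(P=0) = 1/8 + 1/8 + 3/8 = 5/8
  P(P=1) = 1/8 + 0 + 1/4 = 3/8
Marginal P(Q) (column sums):
  P(Q=0) = 1/8 + 1/8 = 1/4
  P(Q=1) = 1/8 + 0 = 1/8
  P(Q=2) = 3/8 + 1/4 = 5/8

H(P) = -[(5/8)·log₂(5/8) + (3/8)·log₂(3/8)]
  = 0.4238 + 0.5306
  = 0.9544 bits
H(Q) = -[(1/4)·log₂(1/4) + (1/8)·log₂(1/8) + (5/8)·log₂(5/8)]
  = 0.5000 + 0.3750 + 0.4238
  = 1.2988 bits
H(P,Q) = -[(1/8)·log₂(1/8) + (1/8)·log₂(1/8) + (3/8)·log₂(3/8) + (1/8)·log₂(1/8) + (1/4)·log₂(1/4)]
  = 0.3750 + 0.3750 + 0.5306 + 0.3750 + 0.5000
  = 2.1556 bits

I(P;Q) = H(P) + H(Q) - H(P,Q)
  = 0.9544 + 1.2988 - 2.1556
  = 0.0976 bits

No. I(P;Q) = 0.0976 bits, which is ≤ 1.0 bits.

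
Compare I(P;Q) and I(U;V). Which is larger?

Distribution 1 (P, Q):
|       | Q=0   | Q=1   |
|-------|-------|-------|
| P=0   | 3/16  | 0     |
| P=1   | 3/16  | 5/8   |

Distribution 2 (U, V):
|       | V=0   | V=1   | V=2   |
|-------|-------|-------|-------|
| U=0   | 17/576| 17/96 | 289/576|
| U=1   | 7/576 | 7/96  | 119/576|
Distribution 1 (P, Q):
Marginal P(P) (row sums):
  P(P=0) = 3/16 + 0 = 3/16
  P(P=1) = 3/16 + 5/8 = 13/16
Marginal P(Q) (column sums):
  P(Q=0) = 3/16 + 3/16 = 3/8
  P(Q=1) = 0 + 5/8 = 5/8

H(P) = -[(3/16)·log₂(3/16) + (13/16)·log₂(13/16)]
  = 0.4528 + 0.2434
  = 0.6962 bits
H(Q) = -[(3/8)·log₂(3/8) + (5/8)·log₂(5/8)]
  = 0.5306 + 0.4238
  = 0.9544 bits
H(P,Q) = -[(3/16)·log₂(3/16) + (3/16)·log₂(3/16) + (5/8)·log₂(5/8)]
  = 0.4528 + 0.4528 + 0.4238
  = 1.3294 bits

I(P;Q) = H(P) + H(Q) - H(P,Q)
  = 0.6962 + 0.9544 - 1.3294
  = 0.3212 bits

Distribution 2 (U, V):
Marginal P(U) (row sums):
  P(U=0) = 17/576 + 17/96 + 289/576 = 17/24
  P(U=1) = 7/576 + 7/96 + 119/576 = 7/24
Marginal P(V) (column sums):
  P(V=0) = 17/576 + 7/576 = 1/24
  P(V=1) = 17/96 + 7/96 = 1/4
  P(V=2) = 289/576 + 119/576 = 17/24

H(U) = -[(17/24)·log₂(17/24) + (7/24)·log₂(7/24)]
  = 0.3524 + 0.5185
  = 0.8709 bits
H(V) = -[(1/24)·log₂(1/24) + (1/4)·log₂(1/4) + (17/24)·log₂(17/24)]
  = 0.1910 + 0.5000 + 0.3524
  = 1.0434 bits
H(U,V) = -[(17/576)·log₂(17/576) + (17/96)·log₂(17/96) + (289/576)·log₂(289/576) + (7/576)·log₂(7/576) + (7/96)·log₂(7/96) + (119/576)·log₂(119/576)]
  = 0.1500 + 0.4423 + 0.4992 + 0.0773 + 0.2755 + 0.4700
  = 1.9143 bits

I(U;V) = H(U) + H(V) - H(U,V)
  = 0.8709 + 1.0434 - 1.9143
  = 0.0000 bits

I(P;Q) = 0.3212 bits > I(U;V) = 0.0000 bits, so (P, Q) has the higher mutual information (stronger dependence).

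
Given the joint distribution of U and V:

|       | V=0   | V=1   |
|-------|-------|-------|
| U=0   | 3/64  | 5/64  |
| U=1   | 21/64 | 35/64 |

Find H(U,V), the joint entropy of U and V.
H(U,V) = -Σ P(U,V) log₂ P(U,V), summed over the non-zero cells:
H(U,V) = -[(3/64)·log₂(3/64) + (5/64)·log₂(5/64) + (21/64)·log₂(21/64) + (35/64)·log₂(35/64)]
  = 0.2070 + 0.2873 + 0.5275 + 0.4762
  = 1.4980 bits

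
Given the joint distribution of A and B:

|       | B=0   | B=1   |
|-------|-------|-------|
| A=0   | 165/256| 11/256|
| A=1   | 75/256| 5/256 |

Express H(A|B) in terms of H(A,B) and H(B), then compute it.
H(A|B) = H(A,B) - H(B)

Marginal P(B) (column sums):
  P(B=0) = 165/256 + 75/256 = 15/16
  P(B=1) = 11/256 + 5/256 = 1/16

H(A,B) = -[(165/256)·log₂(165/256) + (11/256)·log₂(11/256) + (75/256)·log₂(75/256) + (5/256)·log₂(5/256)]
  = 0.4084 + 0.1951 + 0.5189 + 0.1109
  = 1.2333 bits
H(B) = -[(15/16)·log₂(15/16) + (1/16)·log₂(1/16)]
  = 0.0873 + 0.2500
  = 0.3373 bits

H(A|B) = 1.2333 - 0.3373 = 0.8960 bits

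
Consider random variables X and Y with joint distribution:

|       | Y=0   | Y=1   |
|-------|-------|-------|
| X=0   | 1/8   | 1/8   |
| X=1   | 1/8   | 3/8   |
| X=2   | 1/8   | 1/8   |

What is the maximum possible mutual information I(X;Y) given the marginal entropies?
The upper bound on mutual information is I(X;Y) ≤ min(H(X), H(Y)).

Marginal P(X) (row sums):
  P(X=0) = 1/8 + 1/8 = 1/4
  P(X=1) = 1/8 + 3/8 = 1/2
  P(X=2) = 1/8 + 1/8 = 1/4
Marginal P(Y) (column sums):
  P(Y=0) = 1/8 + 1/8 + 1/8 = 3/8
  P(Y=1) = 1/8 + 3/8 + 1/8 = 5/8

H(X) = -[(1/4)·log₂(1/4) + (1/2)·log₂(1/2) + (1/4)·log₂(1/4)]
  = 0.5000 + 0.5000 + 0.5000
  = 1.5000 bits
H(Y) = -[(3/8)·log₂(3/8) + (5/8)·log₂(5/8)]
  = 0.5306 + 0.4238
  = 0.9544 bits

Maximum possible I(X;Y) = min(1.5000, 0.9544) = 0.9544 bits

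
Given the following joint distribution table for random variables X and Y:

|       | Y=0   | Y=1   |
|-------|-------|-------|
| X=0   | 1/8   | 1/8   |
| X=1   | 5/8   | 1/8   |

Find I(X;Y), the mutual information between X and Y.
Marginal P(X) (row sums):
  P(X=0) = 1/8 + 1/8 = 1/4
  P(X=1) = 5/8 + 1/8 = 3/4
Marginal P(Y) (column sums):
  P(Y=0) = 1/8 + 5/8 = 3/4
  P(Y=1) = 1/8 + 1/8 = 1/4

H(X) = -[(1/4)·log₂(1/4) + (3/4)·log₂(3/4)]
  = 0.5000 + 0.3113
  = 0.8113 bits
H(Y) = -[(3/4)·log₂(3/4) + (1/4)·log₂(1/4)]
  = 0.3113 + 0.5000
  = 0.8113 bits
H(X,Y) = -[(1/8)·log₂(1/8) + (1/8)·log₂(1/8) + (5/8)·log₂(5/8) + (1/8)·log₂(1/8)]
  = 0.3750 + 0.3750 + 0.4238 + 0.3750
  = 1.5488 bits

I(X;Y) = H(X) + H(Y) - H(X,Y)
  = 0.8113 + 0.8113 - 1.5488
  = 0.0738 bits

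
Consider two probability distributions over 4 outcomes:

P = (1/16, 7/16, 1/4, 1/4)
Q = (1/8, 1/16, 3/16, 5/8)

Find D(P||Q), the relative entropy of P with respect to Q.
D(P||Q) = Σ P(i) log₂(P(i)/Q(i))
  i=0: (1/16) × log₂((1/16)/(1/8)) = (1/16) × log₂(1/2) = -0.0625
  i=1: (7/16) × log₂((7/16)/(1/16)) = (7/16) × log₂(7) = 1.2282
  i=2: (1/4) × log₂((1/4)/(3/16)) = (1/4) × log₂(4/3) = 0.1038
  i=3: (1/4) × log₂((1/4)/(5/8)) = (1/4) × log₂(2/5) = -0.3305
D(P||Q) = -0.0625 + 1.2282 + 0.1038 - 0.3305
  = 0.9390 bits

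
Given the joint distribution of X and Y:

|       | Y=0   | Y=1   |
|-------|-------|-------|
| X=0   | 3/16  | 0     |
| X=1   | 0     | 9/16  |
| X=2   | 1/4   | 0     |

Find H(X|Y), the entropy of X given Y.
Marginal P(Y) (column sums):
  P(Y=0) = 3/16 + 0 + 1/4 = 7/16
  P(Y=1) = 0 + 9/16 + 0 = 9/16

H(X|Y) = -Σ P(X,Y)·log₂ P(X|Y), where P(X|Y) = P(X,Y) / P(Y)
  (cells with P(X,Y) = 0 contribute 0)
  (X=0,Y=0): P(X|Y) = (3/16)/(7/16) = 3/7;  -(3/16)·log₂(3/7) = 0.2292
  (X=1,Y=1): P(X|Y) = (9/16)/(9/16) = 1;  -(9/16)·log₂(1) = 0.0000
  (X=2,Y=0): P(X|Y) = (1/4)/(7/16) = 4/7;  -(1/4)·log₂(4/7) = 0.2018
H(X|Y) = 0.2292 + 0.0000 + 0.2018
  = 0.4310 bits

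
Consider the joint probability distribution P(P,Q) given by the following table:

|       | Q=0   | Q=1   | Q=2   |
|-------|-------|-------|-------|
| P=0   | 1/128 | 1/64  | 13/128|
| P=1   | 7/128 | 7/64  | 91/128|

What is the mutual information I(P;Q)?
Marginal P(P) (row sums):
  P(P=0) = 1/128 + 1/64 + 13/128 = 1/8
  P(P=1) = 7/128 + 7/64 + 91/128 = 7/8
Marginal P(Q) (column sums):
  P(Q=0) = 1/128 + 7/128 = 1/16
  P(Q=1) = 1/64 + 7/64 = 1/8
  P(Q=2) = 13/128 + 91/128 = 13/16

H(P) = -[(1/8)·log₂(1/8) + (7/8)·log₂(7/8)]
  = 0.3750 + 0.1686
  = 0.5436 bits
H(Q) = -[(1/16)·log₂(1/16) + (1/8)·log₂(1/8) + (13/16)·log₂(13/16)]
  = 0.2500 + 0.3750 + 0.2434
  = 0.8684 bits
H(P,Q) = -[(1/128)·log₂(1/128) + (1/64)·log₂(1/64) + (13/128)·log₂(13/128) + (7/128)·log₂(7/128) + (7/64)·log₂(7/64) + (91/128)·log₂(91/128)]
  = 0.0547 + 0.0938 + 0.3351 + 0.2293 + 0.3492 + 0.3499
  = 1.4120 bits

I(P;Q) = H(P) + H(Q) - H(P,Q)
  = 0.5436 + 0.8684 - 1.4120
  = 0.0000 bits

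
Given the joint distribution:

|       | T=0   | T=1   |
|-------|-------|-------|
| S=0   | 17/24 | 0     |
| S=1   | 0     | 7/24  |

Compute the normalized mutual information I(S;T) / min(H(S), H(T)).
Marginal P(S) (row sums):
  P(S=0) = 17/24 + 0 = 17/24
  P(S=1) = 0 + 7/24 = 7/24
Marginal P(T) (column sums):
  P(T=0) = 17/24 + 0 = 17/24
  P(T=1) = 0 + 7/24 = 7/24

H(S) = -[(17/24)·log₂(17/24) + (7/24)·log₂(7/24)]
  = 0.3524 + 0.5185
  = 0.8709 bits
H(T) = -[(17/24)·log₂(17/24) + (7/24)·log₂(7/24)]
  = 0.3524 + 0.5185
  = 0.8709 bits
H(S,T) = -[(17/24)·log₂(17/24) + (7/24)·log₂(7/24)]
  = 0.3524 + 0.5185
  = 0.8709 bits

I(S;T) = H(S) + H(T) - H(S,T)
  = 0.8709 + 0.8709 - 0.8709
  = 0.8709 bits

min(H(S), H(T)) = min(0.8709, 0.8709) = 0.8709 bits
Normalized MI = 0.8709 / 0.8709 = 1.0000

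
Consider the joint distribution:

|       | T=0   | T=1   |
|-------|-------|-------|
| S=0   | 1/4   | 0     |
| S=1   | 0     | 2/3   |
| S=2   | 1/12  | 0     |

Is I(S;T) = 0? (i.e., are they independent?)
Marginal P(S) (row sums):
  P(S=0) = 1/4 + 0 = 1/4
  P(S=1) = 0 + 2/3 = 2/3
  P(S=2) = 1/12 + 0 = 1/12
Marginal P(T) (column sums):
  P(T=0) = 1/4 + 0 + 1/12 = 1/3
  P(T=1) = 0 + 2/3 + 0 = 2/3

S and T are independent iff P(S=i,T=j) = P(S=i)·P(T=j) for every cell.
  P(S=0)·P(T=0) = 1/4 × 1/3 = 1/12, but P(S=0,T=0) = 1/4 ✗

No, S and T are not independent. Quantitatively, I(S;T) > 0:

H(S) = -[(1/4)·log₂(1/4) + (2/3)·log₂(2/3) + (1/12)·log₂(1/12)]
  = 0.5000 + 0.3900 + 0.2987
  = 1.1887 bits
H(T) = -[(1/3)·log₂(1/3) + (2/3)·log₂(2/3)]
  = 0.5283 + 0.3900
  = 0.9183 bits
H(S,T) = -[(1/4)·log₂(1/4) + (2/3)·log₂(2/3) + (1/12)·log₂(1/12)]
  = 0.5000 + 0.3900 + 0.2987
  = 1.1887 bits
I(S;T) = H(S) + H(T) - H(S,T) = 1.1887 + 0.9183 - 1.1887 = 0.9183 bits > 0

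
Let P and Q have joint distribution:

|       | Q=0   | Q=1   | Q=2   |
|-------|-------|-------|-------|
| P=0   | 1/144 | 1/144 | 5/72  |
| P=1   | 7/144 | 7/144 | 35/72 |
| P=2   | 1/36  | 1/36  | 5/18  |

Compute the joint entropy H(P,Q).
H(P,Q) = -Σ P(P,Q) log₂ P(P,Q), summed over the non-zero cells:
H(P,Q) = -[(1/144)·log₂(1/144) + (1/144)·log₂(1/144) + (5/72)·log₂(5/72) + (7/144)·log₂(7/144) + (7/144)·log₂(7/144) + (35/72)·log₂(35/72) + (1/36)·log₂(1/36) + (1/36)·log₂(1/36) + (5/18)·log₂(5/18)]
  = 0.0498 + 0.0498 + 0.2672 + 0.2121 + 0.2121 + 0.5059 + 0.1436 + 0.1436 + 0.5133
  = 2.0974 bits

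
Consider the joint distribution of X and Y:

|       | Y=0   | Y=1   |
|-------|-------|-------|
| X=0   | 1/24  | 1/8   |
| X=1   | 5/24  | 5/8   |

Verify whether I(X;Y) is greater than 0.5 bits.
Marginal P(X) (row sums):
  P(X=0) = 1/24 + 1/8 = 1/6
  P(X=1) = 5/24 + 5/8 = 5/6
Marginal P(Y) (column sums):
  P(Y=0) = 1/24 + 5/24 = 1/4
  P(Y=1) = 1/8 + 5/8 = 3/4

H(X) = -[(1/6)·log₂(1/6) + (5/6)·log₂(5/6)]
  = 0.4308 + 0.2192
  = 0.6500 bits
H(Y) = -[(1/4)·log₂(1/4) + (3/4)·log₂(3/4)]
  = 0.5000 + 0.3113
  = 0.8113 bits
H(X,Y) = -[(1/24)·log₂(1/24) + (1/8)·log₂(1/8) + (5/24)·log₂(5/24) + (5/8)·log₂(5/8)]
  = 0.1910 + 0.3750 + 0.4715 + 0.4238
  = 1.4613 bits

I(X;Y) = H(X) + H(Y) - H(X,Y)
  = 0.6500 + 0.8113 - 1.4613
  = 0.0000 bits

No. I(X;Y) = 0.0000 bits, which is ≤ 0.5 bits.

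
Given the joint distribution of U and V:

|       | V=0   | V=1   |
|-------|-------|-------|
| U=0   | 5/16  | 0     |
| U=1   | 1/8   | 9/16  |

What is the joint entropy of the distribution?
H(U,V) = -Σ P(U,V) log₂ P(U,V), summed over the non-zero cells:
H(U,V) = -[(5/16)·log₂(5/16) + (1/8)·log₂(1/8) + (9/16)·log₂(9/16)]
  = 0.5244 + 0.3750 + 0.4669
  = 1.3663 bits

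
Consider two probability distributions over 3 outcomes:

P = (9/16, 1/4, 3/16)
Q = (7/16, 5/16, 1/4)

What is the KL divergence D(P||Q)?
D(P||Q) = Σ P(i) log₂(P(i)/Q(i))
  i=0: (9/16) × log₂((9/16)/(7/16)) = (9/16) × log₂(9/7) = 0.2039
  i=1: (1/4) × log₂((1/4)/(5/16)) = (1/4) × log₂(4/5) = -0.0805
  i=2: (3/16) × log₂((3/16)/(1/4)) = (3/16) × log₂(3/4) = -0.0778
D(P||Q) = 0.2039 - 0.0805 - 0.0778
  = 0.0456 bits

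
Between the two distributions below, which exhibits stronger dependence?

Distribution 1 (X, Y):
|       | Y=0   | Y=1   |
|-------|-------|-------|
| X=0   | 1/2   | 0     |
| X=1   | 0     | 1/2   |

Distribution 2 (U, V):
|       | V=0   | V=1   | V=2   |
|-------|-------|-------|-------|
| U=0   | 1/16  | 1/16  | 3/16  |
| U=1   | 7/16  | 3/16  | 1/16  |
Distribution 1 (X, Y):
Marginal P(X) (row sums):
  P(X=0) = 1/2 + 0 = 1/2
  P(X=1) = 0 + 1/2 = 1/2
Marginal P(Y) (column sums):
  P(Y=0) = 1/2 + 0 = 1/2
  P(Y=1) = 0 + 1/2 = 1/2

H(X) = -[(1/2)·log₂(1/2) + (1/2)·log₂(1/2)]
  = 0.5000 + 0.5000
  = 1.0000 bits
H(Y) = -[(1/2)·log₂(1/2) + (1/2)·log₂(1/2)]
  = 0.5000 + 0.5000
  = 1.0000 bits
H(X,Y) = -[(1/2)·log₂(1/2) + (1/2)·log₂(1/2)]
  = 0.5000 + 0.5000
  = 1.0000 bits

I(X;Y) = H(X) + H(Y) - H(X,Y)
  = 1.0000 + 1.0000 - 1.0000
  = 1.0000 bits

Distribution 2 (U, V):
Marginal P(U) (row sums):
  P(U=0) = 1/16 + 1/16 + 3/16 = 5/16
  P(U=1) = 7/16 + 3/16 + 1/16 = 11/16
Marginal P(V) (column sums):
  P(V=0) = 1/16 + 7/16 = 1/2
  P(V=1) = 1/16 + 3/16 = 1/4
  P(V=2) = 3/16 + 1/16 = 1/4

H(U) = -[(5/16)·log₂(5/16) + (11/16)·log₂(11/16)]
  = 0.5244 + 0.3716
  = 0.8960 bits
H(V) = -[(1/2)·log₂(1/2) + (1/4)·log₂(1/4) + (1/4)·log₂(1/4)]
  = 0.5000 + 0.5000 + 0.5000
  = 1.5000 bits
H(U,V) = -[(1/16)·log₂(1/16) + (1/16)·log₂(1/16) + (3/16)·log₂(3/16) + (7/16)·log₂(7/16) + (3/16)·log₂(3/16) + (1/16)·log₂(1/16)]
  = 0.2500 + 0.2500 + 0.4528 + 0.5218 + 0.4528 + 0.2500
  = 2.1774 bits

I(U;V) = H(U) + H(V) - H(U,V)
  = 0.8960 + 1.5000 - 2.1774
  = 0.2186 bits

I(X;Y) = 1.0000 bits > I(U;V) = 0.2186 bits, so (X, Y) has the higher mutual information (stronger dependence).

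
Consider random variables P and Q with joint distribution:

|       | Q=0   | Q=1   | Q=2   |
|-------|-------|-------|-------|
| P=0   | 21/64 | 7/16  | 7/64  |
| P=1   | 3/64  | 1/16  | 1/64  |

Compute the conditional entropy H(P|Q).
Marginal P(Q) (column sums):
  P(Q=0) = 21/64 + 3/64 = 3/8
  P(Q=1) = 7/16 + 1/16 = 1/2
  P(Q=2) = 7/64 + 1/64 = 1/8

H(P|Q) = -Σ P(P,Q)·log₂ P(P|Q), where P(P|Q) = P(P,Q) / P(Q)
  (P=0,Q=0): P(P|Q) = (21/64)/(3/8) = 7/8;  -(21/64)·log₂(7/8) = 0.0632
  (P=0,Q=1): P(P|Q) = (7/16)/(1/2) = 7/8;  -(7/16)·log₂(7/8) = 0.0843
  (P=0,Q=2): P(P|Q) = (7/64)/(1/8) = 7/8;  -(7/64)·log₂(7/8) = 0.0211
  (P=1,Q=0): P(P|Q) = (3/64)/(3/8) = 1/8;  -(3/64)·log₂(1/8) = 0.1406
  (P=1,Q=1): P(P|Q) = (1/16)/(1/2) = 1/8;  -(1/16)·log₂(1/8) = 0.1875
  (P=1,Q=2): P(P|Q) = (1/64)/(1/8) = 1/8;  -(1/64)·log₂(1/8) = 0.0469
H(P|Q) = 0.0632 + 0.0843 + 0.0211 + 0.1406 + 0.1875 + 0.0469
  = 0.5436 bits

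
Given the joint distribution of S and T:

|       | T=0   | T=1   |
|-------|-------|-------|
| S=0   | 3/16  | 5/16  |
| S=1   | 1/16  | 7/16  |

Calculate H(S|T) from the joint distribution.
Marginal P(T) (column sums):
  P(T=0) = 3/16 + 1/16 = 1/4
  P(T=1) = 5/16 + 7/16 = 3/4

H(S|T) = -Σ P(S,T)·log₂ P(S|T), where P(S|T) = P(S,T) / P(T)
  (S=0,T=0): P(S|T) = (3/16)/(1/4) = 3/4;  -(3/16)·log₂(3/4) = 0.0778
  (S=0,T=1): P(S|T) = (5/16)/(3/4) = 5/12;  -(5/16)·log₂(5/12) = 0.3947
  (S=1,T=0): P(S|T) = (1/16)/(1/4) = 1/4;  -(1/16)·log₂(1/4) = 0.1250
  (S=1,T=1): P(S|T) = (7/16)/(3/4) = 7/12;  -(7/16)·log₂(7/12) = 0.3402
H(S|T) = 0.0778 + 0.3947 + 0.1250 + 0.3402
  = 0.9377 bits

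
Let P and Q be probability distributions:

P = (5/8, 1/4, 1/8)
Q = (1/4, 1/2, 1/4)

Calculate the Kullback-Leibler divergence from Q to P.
D(P||Q) = Σ P(i) log₂(P(i)/Q(i))
  i=0: (5/8) × log₂((5/8)/(1/4)) = (5/8) × log₂(5/2) = 0.8262
  i=1: (1/4) × log₂((1/4)/(1/2)) = (1/4) × log₂(1/2) = -0.2500
  i=2: (1/8) × log₂((1/8)/(1/4)) = (1/8) × log₂(1/2) = -0.1250
D(P||Q) = 0.8262 - 0.2500 - 0.1250
  = 0.4512 bits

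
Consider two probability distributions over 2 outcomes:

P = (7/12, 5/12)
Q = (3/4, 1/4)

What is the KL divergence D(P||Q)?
D(P||Q) = Σ P(i) log₂(P(i)/Q(i))
  i=0: (7/12) × log₂((7/12)/(3/4)) = (7/12) × log₂(7/9) = -0.2115
  i=1: (5/12) × log₂((5/12)/(1/4)) = (5/12) × log₂(5/3) = 0.3071
D(P||Q) = -0.2115 + 0.3071
  = 0.0956 bits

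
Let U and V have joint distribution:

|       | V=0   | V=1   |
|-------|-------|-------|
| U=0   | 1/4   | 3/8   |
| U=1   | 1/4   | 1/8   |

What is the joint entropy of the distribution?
H(U,V) = -Σ P(U,V) log₂ P(U,V), summed over the non-zero cells:
H(U,V) = -[(1/4)·log₂(1/4) + (3/8)·log₂(3/8) + (1/4)·log₂(1/4) + (1/8)·log₂(1/8)]
  = 0.5000 + 0.5306 + 0.5000 + 0.3750
  = 1.9056 bits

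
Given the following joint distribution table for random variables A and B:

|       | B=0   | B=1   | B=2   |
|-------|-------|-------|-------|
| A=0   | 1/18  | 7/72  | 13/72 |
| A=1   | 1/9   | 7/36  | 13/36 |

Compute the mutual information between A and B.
Marginal P(A) (row sums):
  P(A=0) = 1/18 + 7/72 + 13/72 = 1/3
  P(A=1) = 1/9 + 7/36 + 13/36 = 2/3
Marginal P(B) (column sums):
  P(B=0) = 1/18 + 1/9 = 1/6
  P(B=1) = 7/72 + 7/36 = 7/24
  P(B=2) = 13/72 + 13/36 = 13/24

H(A) = -[(1/3)·log₂(1/3) + (2/3)·log₂(2/3)]
  = 0.5283 + 0.3900
  = 0.9183 bits
H(B) = -[(1/6)·log₂(1/6) + (7/24)·log₂(7/24) + (13/24)·log₂(13/24)]
  = 0.4308 + 0.5185 + 0.4791
  = 1.4284 bits
H(A,B) = -[(1/18)·log₂(1/18) + (7/72)·log₂(7/72) + (13/72)·log₂(13/72) + (1/9)·log₂(1/9) + (7/36)·log₂(7/36) + (13/36)·log₂(13/36)]
  = 0.2317 + 0.3269 + 0.4459 + 0.3522 + 0.4594 + 0.5306
  = 2.3467 bits

I(A;B) = H(A) + H(B) - H(A,B)
  = 0.9183 + 1.4284 - 2.3467
  = 0.0000 bits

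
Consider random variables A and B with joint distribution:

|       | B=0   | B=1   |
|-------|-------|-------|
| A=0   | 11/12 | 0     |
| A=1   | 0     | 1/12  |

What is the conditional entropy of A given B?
Marginal P(B) (column sums):
  P(B=0) = 11/12 + 0 = 11/12
  P(B=1) = 0 + 1/12 = 1/12

H(A|B) = -Σ P(A,B)·log₂ P(A|B), where P(A|B) = P(A,B) / P(B)
  (cells with P(A,B) = 0 contribute 0)
  (A=0,B=0): P(A|B) = (11/12)/(11/12) = 1;  -(11/12)·log₂(1) = 0.0000
  (A=1,B=1): P(A|B) = (1/12)/(1/12) = 1;  -(1/12)·log₂(1) = 0.0000
H(A|B) = 0.0000 + 0.0000
  = 0.0000 bits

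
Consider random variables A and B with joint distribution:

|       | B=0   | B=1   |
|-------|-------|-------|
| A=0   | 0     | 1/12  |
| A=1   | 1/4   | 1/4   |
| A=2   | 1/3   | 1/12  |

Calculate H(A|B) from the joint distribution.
Marginal P(B) (column sums):
  P(B=0) = 0 + 1/4 + 1/3 = 7/12
  P(B=1) = 1/12 + 1/4 + 1/12 = 5/12

H(A|B) = -Σ P(A,B)·log₂ P(A|B), where P(A|B) = P(A,B) / P(B)
  (cells with P(A,B) = 0 contribute 0)
  (A=0,B=1): P(A|B) = (1/12)/(5/12) = 1/5;  -(1/12)·log₂(1/5) = 0.1935
  (A=1,B=0): P(A|B) = (1/4)/(7/12) = 3/7;  -(1/4)·log₂(3/7) = 0.3056
  (A=1,B=1): P(A|B) = (1/4)/(5/12) = 3/5;  -(1/4)·log₂(3/5) = 0.1842
  (A=2,B=0): P(A|B) = (1/3)/(7/12) = 4/7;  -(1/3)·log₂(4/7) = 0.2691
  (A=2,B=1): P(A|B) = (1/12)/(5/12) = 1/5;  -(1/12)·log₂(1/5) = 0.1935
H(A|B) = 0.1935 + 0.3056 + 0.1842 + 0.2691 + 0.1935
  = 1.1459 bits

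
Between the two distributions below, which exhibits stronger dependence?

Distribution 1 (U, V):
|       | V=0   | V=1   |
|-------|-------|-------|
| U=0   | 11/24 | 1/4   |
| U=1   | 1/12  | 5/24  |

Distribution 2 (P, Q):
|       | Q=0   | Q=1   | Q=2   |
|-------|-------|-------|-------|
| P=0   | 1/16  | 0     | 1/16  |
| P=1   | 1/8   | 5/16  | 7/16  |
Distribution 1 (U, V):
Marginal P(U) (row sums):
  P(U=0) = 11/24 + 1/4 = 17/24
  P(U=1) = 1/12 + 5/24 = 7/24
Marginal P(V) (column sums):
  P(V=0) = 11/24 + 1/12 = 13/24
  P(V=1) = 1/4 + 5/24 = 11/24

H(U) = -[(17/24)·log₂(17/24) + (7/24)·log₂(7/24)]
  = 0.3524 + 0.5185
  = 0.8709 bits
H(V) = -[(13/24)·log₂(13/24) + (11/24)·log₂(11/24)]
  = 0.4791 + 0.5159
  = 0.9950 bits
H(U,V) = -[(11/24)·log₂(11/24) + (1/4)·log₂(1/4) + (1/12)·log₂(1/12) + (5/24)·log₂(5/24)]
  = 0.5159 + 0.5000 + 0.2987 + 0.4715
  = 1.7861 bits

I(U;V) = H(U) + H(V) - H(U,V)
  = 0.8709 + 0.9950 - 1.7861
  = 0.0798 bits

Distribution 2 (P, Q):
Marginal P(P) (row sums):
  P(P=0) = 1/16 + 0 + 1/16 = 1/8
  P(P=1) = 1/8 + 5/16 + 7/16 = 7/8
Marginal P(Q) (column sums):
  P(Q=0) = 1/16 + 1/8 = 3/16
  P(Q=1) = 0 + 5/16 = 5/16
  P(Q=2) = 1/16 + 7/16 = 1/2

H(P) = -[(1/8)·log₂(1/8) + (7/8)·log₂(7/8)]
  = 0.3750 + 0.1686
  = 0.5436 bits
H(Q) = -[(3/16)·log₂(3/16) + (5/16)·log₂(5/16) + (1/2)·log₂(1/2)]
  = 0.4528 + 0.5244 + 0.5000
  = 1.4772 bits
H(P,Q) = -[(1/16)·log₂(1/16) + (1/16)·log₂(1/16) + (1/8)·log₂(1/8) + (5/16)·log₂(5/16) + (7/16)·log₂(7/16)]
  = 0.2500 + 0.2500 + 0.3750 + 0.5244 + 0.5218
  = 1.9212 bits

I(P;Q) = H(P) + H(Q) - H(P,Q)
  = 0.5436 + 1.4772 - 1.9212
  = 0.0996 bits

I(P;Q) = 0.0996 bits > I(U;V) = 0.0798 bits, so (P, Q) has the higher mutual information (stronger dependence).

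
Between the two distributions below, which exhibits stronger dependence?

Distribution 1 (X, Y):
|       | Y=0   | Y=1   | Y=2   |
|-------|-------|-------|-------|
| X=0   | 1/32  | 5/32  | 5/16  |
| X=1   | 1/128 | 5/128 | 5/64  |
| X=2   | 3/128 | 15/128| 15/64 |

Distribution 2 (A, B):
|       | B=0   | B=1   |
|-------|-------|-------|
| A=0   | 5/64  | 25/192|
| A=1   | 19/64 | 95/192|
Distribution 1 (X, Y):
Marginal P(X) (row sums):
  P(X=0) = 1/32 + 5/32 + 5/16 = 1/2
  P(X=1) = 1/128 + 5/128 + 5/64 = 1/8
  P(X=2) = 3/128 + 15/128 + 15/64 = 3/8
Marginal P(Y) (column sums):
  P(Y=0) = 1/32 + 1/128 + 3/128 = 1/16
  P(Y=1) = 5/32 + 5/128 + 15/128 = 5/16
  P(Y=2) = 5/16 + 5/64 + 15/64 = 5/8

H(X) = -[(1/2)·log₂(1/2) + (1/8)·log₂(1/8) + (3/8)·log₂(3/8)]
  = 0.5000 + 0.3750 + 0.5306
  = 1.4056 bits
H(Y) = -[(1/16)·log₂(1/16) + (5/16)·log₂(5/16) + (5/8)·log₂(5/8)]
  = 0.2500 + 0.5244 + 0.4238
  = 1.1982 bits
H(X,Y) = -[(1/32)·log₂(1/32) + (5/32)·log₂(5/32) + (5/16)·log₂(5/16) + (1/128)·log₂(1/128) + (5/128)·log₂(5/128) + (5/64)·log₂(5/64) + (3/128)·log₂(3/128) + (15/128)·log₂(15/128) + (15/64)·log₂(15/64)]
  = 0.1563 + 0.4184 + 0.5244 + 0.0547 + 0.1827 + 0.2873 + 0.1269 + 0.3625 + 0.4906
  = 2.6038 bits

I(X;Y) = H(X) + H(Y) - H(X,Y)
  = 1.4056 + 1.1982 - 2.6038
  = 0.0000 bits

Distribution 2 (A, B):
Marginal P(A) (row sums):
  P(A=0) = 5/64 + 25/192 = 5/24
  P(A=1) = 19/64 + 95/192 = 19/24
Marginal P(B) (column sums):
  P(B=0) = 5/64 + 19/64 = 3/8
  P(B=1) = 25/192 + 95/192 = 5/8

H(A) = -[(5/24)·log₂(5/24) + (19/24)·log₂(19/24)]
  = 0.4715 + 0.2668
  = 0.7383 bits
H(B) = -[(3/8)·log₂(3/8) + (5/8)·log₂(5/8)]
  = 0.5306 + 0.4238
  = 0.9544 bits
H(A,B) = -[(5/64)·log₂(5/64) + (25/192)·log₂(25/192) + (19/64)·log₂(19/64) + (95/192)·log₂(95/192)]
  = 0.2873 + 0.3830 + 0.5201 + 0.5023
  = 1.6927 bits

I(A;B) = H(A) + H(B) - H(A,B)
  = 0.7383 + 0.9544 - 1.6927
  = 0.0000 bits

Both joint tables factor as the product of their marginals, so I(X;Y) = I(A;B) = 0 bits: neither is larger (both pairs are independent).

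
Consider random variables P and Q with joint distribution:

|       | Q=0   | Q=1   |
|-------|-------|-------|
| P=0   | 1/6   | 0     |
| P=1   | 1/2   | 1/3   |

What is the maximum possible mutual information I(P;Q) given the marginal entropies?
The upper bound on mutual information is I(P;Q) ≤ min(H(P), H(Q)).

Marginal P(P) (row sums):
  P(P=0) = 1/6 + 0 = 1/6
  P(P=1) = 1/2 + 1/3 = 5/6
Marginal P(Q) (column sums):
  P(Q=0) = 1/6 + 1/2 = 2/3
  P(Q=1) = 0 + 1/3 = 1/3

H(P) = -[(1/6)·log₂(1/6) + (5/6)·log₂(5/6)]
  = 0.4308 + 0.2192
  = 0.6500 bits
H(Q) = -[(2/3)·log₂(2/3) + (1/3)·log₂(1/3)]
  = 0.3900 + 0.5283
  = 0.9183 bits

Maximum possible I(P;Q) = min(0.6500, 0.9183) = 0.6500 bits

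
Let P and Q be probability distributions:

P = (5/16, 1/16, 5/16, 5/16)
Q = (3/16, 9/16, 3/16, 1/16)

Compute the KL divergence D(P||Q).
D(P||Q) = Σ P(i) log₂(P(i)/Q(i))
  i=0: (5/16) × log₂((5/16)/(3/16)) = (5/16) × log₂(5/3) = 0.2303
  i=1: (1/16) × log₂((1/16)/(9/16)) = (1/16) × log₂(1/9) = -0.1981
  i=2: (5/16) × log₂((5/16)/(3/16)) = (5/16) × log₂(5/3) = 0.2303
  i=3: (5/16) × log₂((5/16)/(1/16)) = (5/16) × log₂(5) = 0.7256
D(P||Q) = 0.2303 - 0.1981 + 0.2303 + 0.7256
  = 0.9881 bits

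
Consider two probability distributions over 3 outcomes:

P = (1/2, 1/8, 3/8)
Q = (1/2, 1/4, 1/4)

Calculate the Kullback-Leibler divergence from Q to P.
D(P||Q) = Σ P(i) log₂(P(i)/Q(i))
  i=0: (1/2) × log₂((1/2)/(1/2)) = (1/2) × log₂(1) = 0.0000
  i=1: (1/8) × log₂((1/8)/(1/4)) = (1/8) × log₂(1/2) = -0.1250
  i=2: (3/8) × log₂((3/8)/(1/4)) = (3/8) × log₂(3/2) = 0.2194
D(P||Q) = 0.0000 - 0.1250 + 0.2194
  = 0.0944 bits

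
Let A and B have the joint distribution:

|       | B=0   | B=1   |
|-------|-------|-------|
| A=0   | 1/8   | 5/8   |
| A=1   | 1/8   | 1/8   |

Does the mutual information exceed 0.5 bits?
Marginal P(A) (row sums):
  P(A=0) = 1/8 + 5/8 = 3/4
  P(A=1) = 1/8 + 1/8 = 1/4
Marginal P(B) (column sums):
  P(B=0) = 1/8 + 1/8 = 1/4
  P(B=1) = 5/8 + 1/8 = 3/4

H(A) = -[(3/4)·log₂(3/4) + (1/4)·log₂(1/4)]
  = 0.3113 + 0.5000
  = 0.8113 bits
H(B) = -[(1/4)·log₂(1/4) + (3/4)·log₂(3/4)]
  = 0.5000 + 0.3113
  = 0.8113 bits
H(A,B) = -[(1/8)·log₂(1/8) + (5/8)·log₂(5/8) + (1/8)·log₂(1/8) + (1/8)·log₂(1/8)]
  = 0.3750 + 0.4238 + 0.3750 + 0.3750
  = 1.5488 bits

I(A;B) = H(A) + H(B) - H(A,B)
  = 0.8113 + 0.8113 - 1.5488
  = 0.0738 bits

No. I(A;B) = 0.0738 bits, which is ≤ 0.5 bits.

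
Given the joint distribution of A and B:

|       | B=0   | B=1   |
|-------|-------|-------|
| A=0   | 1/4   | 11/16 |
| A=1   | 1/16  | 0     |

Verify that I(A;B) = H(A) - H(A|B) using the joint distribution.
Left side, from I(A;B) = H(A) + H(B) - H(A,B):
Marginal P(A) (row sums):
  P(A=0) = 1/4 + 11/16 = 15/16
  P(A=1) = 1/16 + 0 = 1/16
Marginal P(B) (column sums):
  P(B=0) = 1/4 + 1/16 = 5/16
  P(B=1) = 11/16 + 0 = 11/16

H(A) = -[(15/16)·log₂(15/16) + (1/16)·log₂(1/16)]
  = 0.0873 + 0.2500
  = 0.3373 bits
H(B) = -[(5/16)·log₂(5/16) + (11/16)·log₂(11/16)]
  = 0.5244 + 0.3716
  = 0.8960 bits
H(A,B) = -[(1/4)·log₂(1/4) + (11/16)·log₂(11/16) + (1/16)·log₂(1/16)]
  = 0.5000 + 0.3716 + 0.2500
  = 1.1216 bits

I(A;B) = H(A) + H(B) - H(A,B)
  = 0.3373 + 0.8960 - 1.1216
  = 0.1117 bits

Right side, with H(A|B) computed directly from the conditional probabilities:
H(A|B) = -Σ P(A,B)·log₂ P(A|B), where P(A|B) = P(A,B) / P(B)
  (cells with P(A,B) = 0 contribute 0)
  (A=0,B=0): P(A|B) = (1/4)/(5/16) = 4/5;  -(1/4)·log₂(4/5) = 0.0805
  (A=0,B=1): P(A|B) = (11/16)/(11/16) = 1;  -(11/16)·log₂(1) = 0.0000
  (A=1,B=0): P(A|B) = (1/16)/(5/16) = 1/5;  -(1/16)·log₂(1/5) = 0.1451
H(A|B) = 0.0805 + 0.0000 + 0.1451
  = 0.2256 bits
H(A) - H(A|B) = 0.3373 - 0.2256 = 0.1117 bits

Both sides equal 0.1117 bits, so I(A;B) = H(A) - H(A|B) ✓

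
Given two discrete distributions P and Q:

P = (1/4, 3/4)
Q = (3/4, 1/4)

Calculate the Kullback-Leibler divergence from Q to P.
D(P||Q) = Σ P(i) log₂(P(i)/Q(i))
  i=0: (1/4) × log₂((1/4)/(3/4)) = (1/4) × log₂(1/3) = -0.3962
  i=1: (3/4) × log₂((3/4)/(1/4)) = (3/4) × log₂(3) = 1.1887
D(P||Q) = -0.3962 + 1.1887
  = 0.7925 bits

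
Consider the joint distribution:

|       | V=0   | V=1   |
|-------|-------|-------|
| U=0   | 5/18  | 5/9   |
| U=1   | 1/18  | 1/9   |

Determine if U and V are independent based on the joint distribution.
Marginal P(U) (row sums):
  P(U=0) = 5/18 + 5/9 = 5/6
  P(U=1) = 1/18 + 1/9 = 1/6
Marginal P(V) (column sums):
  P(V=0) = 5/18 + 1/18 = 1/3
  P(V=1) = 5/9 + 1/9 = 2/3

U and V are independent iff P(U=i,V=j) = P(U=i)·P(V=j) for every cell.
  P(U=0)·P(V=0) = 5/6 × 1/3 = 5/18 = P(U=0,V=0) ✓
  P(U=0)·P(V=1) = 5/6 × 2/3 = 5/9 = P(U=0,V=1) ✓
  P(U=1)·P(V=0) = 1/6 × 1/3 = 1/18 = P(U=1,V=0) ✓
  P(U=1)·P(V=1) = 1/6 × 2/3 = 1/9 = P(U=1,V=1) ✓

Yes, U and V are independent: every cell factors, so I(U;V) = 0 bits.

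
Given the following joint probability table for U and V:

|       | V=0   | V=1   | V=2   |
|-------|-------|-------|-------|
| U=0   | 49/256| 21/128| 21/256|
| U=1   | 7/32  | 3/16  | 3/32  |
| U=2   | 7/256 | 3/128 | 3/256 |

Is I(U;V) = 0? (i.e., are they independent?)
Marginal P(U) (row sums):
  P(U=0) = 49/256 + 21/128 + 21/256 = 7/16
  P(U=1) = 7/32 + 3/16 + 3/32 = 1/2
  P(U=2) = 7/256 + 3/128 + 3/256 = 1/16
Marginal P(V) (column sums):
  P(V=0) = 49/256 + 7/32 + 7/256 = 7/16
  P(V=1) = 21/128 + 3/16 + 3/128 = 3/8
  P(V=2) = 21/256 + 3/32 + 3/256 = 3/16

U and V are independent iff P(U=i,V=j) = P(U=i)·P(V=j) for every cell.
  P(U=0)·P(V=0) = 7/16 × 7/16 = 49/256 = P(U=0,V=0) ✓
  P(U=0)·P(V=1) = 7/16 × 3/8 = 21/128 = P(U=0,V=1) ✓
  P(U=0)·P(V=2) = 7/16 × 3/16 = 21/256 = P(U=0,V=2) ✓
  P(U=1)·P(V=0) = 1/2 × 7/16 = 7/32 = P(U=1,V=0) ✓
  P(U=1)·P(V=1) = 1/2 × 3/8 = 3/16 = P(U=1,V=1) ✓
  P(U=1)·P(V=2) = 1/2 × 3/16 = 3/32 = P(U=1,V=2) ✓
  P(U=2)·P(V=0) = 1/16 × 7/16 = 7/256 = P(U=2,V=0) ✓
  P(U=2)·P(V=1) = 1/16 × 3/8 = 3/128 = P(U=2,V=1) ✓
  P(U=2)·P(V=2) = 1/16 × 3/16 = 3/256 = P(U=2,V=2) ✓

Yes, U and V are independent: every cell factors, so I(U;V) = 0 bits.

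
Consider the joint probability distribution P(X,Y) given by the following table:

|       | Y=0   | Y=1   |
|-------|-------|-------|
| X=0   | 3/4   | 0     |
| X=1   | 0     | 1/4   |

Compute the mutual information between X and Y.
Marginal P(X) (row sums):
  P(X=0) = 3/4 + 0 = 3/4
  P(X=1) = 0 + 1/4 = 1/4
Marginal P(Y) (column sums):
  P(Y=0) = 3/4 + 0 = 3/4
  P(Y=1) = 0 + 1/4 = 1/4

H(X) = -[(3/4)·log₂(3/4) + (1/4)·log₂(1/4)]
  = 0.3113 + 0.5000
  = 0.8113 bits
H(Y) = -[(3/4)·log₂(3/4) + (1/4)·log₂(1/4)]
  = 0.3113 + 0.5000
  = 0.8113 bits
H(X,Y) = -[(3/4)·log₂(3/4) + (1/4)·log₂(1/4)]
  = 0.3113 + 0.5000
  = 0.8113 bits

I(X;Y) = H(X) + H(Y) - H(X,Y)
  = 0.8113 + 0.8113 - 0.8113
  = 0.8113 bits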